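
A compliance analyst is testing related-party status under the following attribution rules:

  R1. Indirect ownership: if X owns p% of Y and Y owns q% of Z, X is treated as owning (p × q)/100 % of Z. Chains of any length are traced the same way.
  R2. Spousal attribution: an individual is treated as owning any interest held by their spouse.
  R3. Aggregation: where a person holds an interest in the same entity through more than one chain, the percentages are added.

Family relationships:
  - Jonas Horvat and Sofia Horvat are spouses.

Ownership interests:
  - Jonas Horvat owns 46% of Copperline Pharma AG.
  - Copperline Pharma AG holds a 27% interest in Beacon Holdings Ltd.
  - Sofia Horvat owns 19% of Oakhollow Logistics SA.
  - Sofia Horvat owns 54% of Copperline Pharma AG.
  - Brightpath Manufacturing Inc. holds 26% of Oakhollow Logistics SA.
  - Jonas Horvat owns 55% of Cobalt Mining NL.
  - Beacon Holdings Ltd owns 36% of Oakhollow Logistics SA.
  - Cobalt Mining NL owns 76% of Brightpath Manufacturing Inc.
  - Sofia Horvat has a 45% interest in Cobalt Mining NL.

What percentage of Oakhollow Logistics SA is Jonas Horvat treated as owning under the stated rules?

48.48%

By spousal attribution (R2), Jonas Horvat is treated as also owning Sofia Horvat's interest in Cobalt Mining NL, giving 55% + 45% = 100%.
By spousal attribution (R2), Jonas Horvat is treated as also owning Sofia Horvat's interest in Copperline Pharma AG, giving 46% + 54% = 100%.
By spousal attribution (R2), Jonas Horvat is treated as owning Sofia Horvat's 19% interest in Oakhollow Logistics SA.
Chain via Cobalt Mining NL → Brightpath Manufacturing Inc. (R1): 100% × 76% × 26% = 19.76% of Oakhollow Logistics SA.
Chain via Copperline Pharma AG → Beacon Holdings Ltd (R1): 100% × 27% × 36% = 9.72% of Oakhollow Logistics SA.
Direct interest in Oakhollow Logistics SA: 19%.
Aggregating (R3): 19.76% + 9.72% + 19% = 48.48%.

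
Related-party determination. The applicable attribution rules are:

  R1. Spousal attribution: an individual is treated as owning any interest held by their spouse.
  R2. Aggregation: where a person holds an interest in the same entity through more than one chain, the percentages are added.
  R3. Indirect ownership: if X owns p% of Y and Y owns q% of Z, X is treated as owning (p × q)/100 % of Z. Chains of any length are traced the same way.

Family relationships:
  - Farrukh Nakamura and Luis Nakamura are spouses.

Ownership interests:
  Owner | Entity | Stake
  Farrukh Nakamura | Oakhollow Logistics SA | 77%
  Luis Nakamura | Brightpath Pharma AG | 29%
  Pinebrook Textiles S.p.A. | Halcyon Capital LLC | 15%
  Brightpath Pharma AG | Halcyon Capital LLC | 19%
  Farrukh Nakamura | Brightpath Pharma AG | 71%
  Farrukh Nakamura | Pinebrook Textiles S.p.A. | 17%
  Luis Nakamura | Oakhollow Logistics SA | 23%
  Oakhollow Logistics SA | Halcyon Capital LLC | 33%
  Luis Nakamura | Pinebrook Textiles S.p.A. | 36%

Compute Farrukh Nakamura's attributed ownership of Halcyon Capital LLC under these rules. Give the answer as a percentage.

59.95%

By spousal attribution (R1), Farrukh Nakamura is treated as also owning Luis Nakamura's interest in Brightpath Pharma AG, giving 71% + 29% = 100%.
By spousal attribution (R1), Farrukh Nakamura is treated as also owning Luis Nakamura's interest in Oakhollow Logistics SA, giving 77% + 23% = 100%.
By spousal attribution (R1), Farrukh Nakamura is treated as also owning Luis Nakamura's interest in Pinebrook Textiles S.p.A, giving 17% + 36% = 53%.
Chain via Brightpath Pharma AG (R3): 100% × 19% = 19% of Halcyon Capital LLC.
Chain via Oakhollow Logistics SA (R3): 100% × 33% = 33% of Halcyon Capital LLC.
Chain via Pinebrook Textiles S.p.A. (R3): 53% × 15% = 7.95% of Halcyon Capital LLC.
Aggregating (R2): 19% + 33% + 7.95% = 59.95%.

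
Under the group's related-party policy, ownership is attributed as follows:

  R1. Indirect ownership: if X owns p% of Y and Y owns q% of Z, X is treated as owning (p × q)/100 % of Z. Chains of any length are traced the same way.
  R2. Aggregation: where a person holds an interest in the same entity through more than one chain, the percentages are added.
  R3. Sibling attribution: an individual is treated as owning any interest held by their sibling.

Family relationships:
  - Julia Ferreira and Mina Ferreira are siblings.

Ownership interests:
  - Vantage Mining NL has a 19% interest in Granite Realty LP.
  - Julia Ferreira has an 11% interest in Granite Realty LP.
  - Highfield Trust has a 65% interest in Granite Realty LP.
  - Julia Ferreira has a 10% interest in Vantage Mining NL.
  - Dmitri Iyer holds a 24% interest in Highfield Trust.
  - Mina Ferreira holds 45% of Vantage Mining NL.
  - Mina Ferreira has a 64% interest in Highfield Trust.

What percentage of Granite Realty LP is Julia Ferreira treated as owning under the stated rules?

By sibling attribution (R3), Julia Ferreira is treated as also owning Mina Ferreira's interest in Vantage Mining NL, giving 10% + 45% = 55%.
By sibling attribution (R3), Julia Ferreira is treated as owning Mina Ferreira's 64% interest in Highfield Trust.
Chain via Vantage Mining NL (R1): 55% × 19% = 10.45% of Granite Realty LP.
Direct interest in Granite Realty LP: 11%.
Chain via Highfield Trust (R1): 64% × 65% = 41.6% of Granite Realty LP.
Aggregating (R2): 10.45% + 11% + 41.6% = 63.05%.

63.05%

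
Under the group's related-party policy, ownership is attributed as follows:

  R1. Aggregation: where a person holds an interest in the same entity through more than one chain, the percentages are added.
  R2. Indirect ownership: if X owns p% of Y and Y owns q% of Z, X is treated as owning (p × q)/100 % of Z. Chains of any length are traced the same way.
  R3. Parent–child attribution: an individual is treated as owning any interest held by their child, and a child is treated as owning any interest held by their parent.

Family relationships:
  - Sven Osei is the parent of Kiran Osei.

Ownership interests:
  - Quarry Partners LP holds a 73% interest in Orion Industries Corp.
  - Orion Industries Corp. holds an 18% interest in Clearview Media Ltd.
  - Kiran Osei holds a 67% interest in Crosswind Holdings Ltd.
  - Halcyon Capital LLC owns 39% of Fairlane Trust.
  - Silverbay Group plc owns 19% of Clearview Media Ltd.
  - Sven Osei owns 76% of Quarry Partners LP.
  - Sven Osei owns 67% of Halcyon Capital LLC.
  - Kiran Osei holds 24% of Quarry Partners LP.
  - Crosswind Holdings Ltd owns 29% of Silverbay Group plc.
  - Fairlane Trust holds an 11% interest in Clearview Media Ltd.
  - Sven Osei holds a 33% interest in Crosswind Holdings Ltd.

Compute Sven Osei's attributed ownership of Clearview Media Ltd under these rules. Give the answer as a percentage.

21.5243%

By parent–child attribution (R3), Sven Osei is treated as also owning Kiran Osei's interest in Crosswind Holdings Ltd, giving 33% + 67% = 100%.
By parent–child attribution (R3), Sven Osei is treated as also owning Kiran Osei's interest in Quarry Partners LP, giving 76% + 24% = 100%.
Chain via Halcyon Capital LLC → Fairlane Trust (R2): 67% × 39% × 11% = 2.8743% of Clearview Media Ltd.
Chain via Crosswind Holdings Ltd → Silverbay Group plc (R2): 100% × 29% × 19% = 5.51% of Clearview Media Ltd.
Chain via Quarry Partners LP → Orion Industries Corp. (R2): 100% × 73% × 18% = 13.14% of Clearview Media Ltd.
Aggregating (R1): 2.8743% + 5.51% + 13.14% = 21.5243%.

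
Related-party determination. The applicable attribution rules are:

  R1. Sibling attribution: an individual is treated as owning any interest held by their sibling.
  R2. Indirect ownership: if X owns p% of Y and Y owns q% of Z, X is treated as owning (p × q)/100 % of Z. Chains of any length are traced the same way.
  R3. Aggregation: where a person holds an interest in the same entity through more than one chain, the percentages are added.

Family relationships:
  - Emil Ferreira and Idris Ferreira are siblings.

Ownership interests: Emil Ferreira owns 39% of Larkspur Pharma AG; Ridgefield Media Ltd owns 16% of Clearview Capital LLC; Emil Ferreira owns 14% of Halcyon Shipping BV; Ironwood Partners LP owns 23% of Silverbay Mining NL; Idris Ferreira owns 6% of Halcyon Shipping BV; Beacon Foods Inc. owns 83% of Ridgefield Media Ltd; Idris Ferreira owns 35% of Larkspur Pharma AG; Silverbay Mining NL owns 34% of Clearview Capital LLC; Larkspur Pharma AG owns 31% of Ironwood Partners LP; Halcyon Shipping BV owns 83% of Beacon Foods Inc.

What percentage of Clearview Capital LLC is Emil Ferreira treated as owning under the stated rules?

By sibling attribution (R1), Emil Ferreira is treated as also owning Idris Ferreira's interest in Larkspur Pharma AG, giving 39% + 35% = 74%.
By sibling attribution (R1), Emil Ferreira is treated as also owning Idris Ferreira's interest in Halcyon Shipping BV, giving 14% + 6% = 20%.
Chain via Larkspur Pharma AG → Ironwood Partners LP → Silverbay Mining NL (R2): 74% × 31% × 23% × 34% = 1.793908% of Clearview Capital LLC.
Chain via Halcyon Shipping BV → Beacon Foods Inc. → Ridgefield Media Ltd (R2): 20% × 83% × 83% × 16% = 2.20448% of Clearview Capital LLC.
Aggregating (R3): 1.793908% + 2.20448% = 3.998388%.

3.998388%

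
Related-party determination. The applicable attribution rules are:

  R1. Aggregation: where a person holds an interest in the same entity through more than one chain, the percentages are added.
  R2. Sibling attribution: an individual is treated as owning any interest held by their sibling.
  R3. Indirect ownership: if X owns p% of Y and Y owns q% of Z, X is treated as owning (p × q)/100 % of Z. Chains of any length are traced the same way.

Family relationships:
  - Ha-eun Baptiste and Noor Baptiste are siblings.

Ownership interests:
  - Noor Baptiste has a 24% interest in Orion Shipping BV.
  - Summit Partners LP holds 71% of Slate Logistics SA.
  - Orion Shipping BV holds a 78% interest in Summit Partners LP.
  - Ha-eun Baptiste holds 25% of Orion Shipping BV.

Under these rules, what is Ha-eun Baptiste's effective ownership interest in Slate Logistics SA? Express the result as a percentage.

27.1362%

By sibling attribution (R2), Ha-eun Baptiste is treated as also owning Noor Baptiste's interest in Orion Shipping BV, giving 25% + 24% = 49%.
Chain via Orion Shipping BV → Summit Partners LP (R3): 49% × 78% × 71% = 27.1362% of Slate Logistics SA.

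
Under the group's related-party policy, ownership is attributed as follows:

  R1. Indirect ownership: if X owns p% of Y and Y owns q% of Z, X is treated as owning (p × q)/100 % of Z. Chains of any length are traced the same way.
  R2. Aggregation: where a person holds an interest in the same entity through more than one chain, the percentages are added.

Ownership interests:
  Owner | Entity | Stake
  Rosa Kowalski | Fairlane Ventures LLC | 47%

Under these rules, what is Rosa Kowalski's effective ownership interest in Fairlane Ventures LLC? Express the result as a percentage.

47%

Direct interest in Fairlane Ventures LLC: 47%.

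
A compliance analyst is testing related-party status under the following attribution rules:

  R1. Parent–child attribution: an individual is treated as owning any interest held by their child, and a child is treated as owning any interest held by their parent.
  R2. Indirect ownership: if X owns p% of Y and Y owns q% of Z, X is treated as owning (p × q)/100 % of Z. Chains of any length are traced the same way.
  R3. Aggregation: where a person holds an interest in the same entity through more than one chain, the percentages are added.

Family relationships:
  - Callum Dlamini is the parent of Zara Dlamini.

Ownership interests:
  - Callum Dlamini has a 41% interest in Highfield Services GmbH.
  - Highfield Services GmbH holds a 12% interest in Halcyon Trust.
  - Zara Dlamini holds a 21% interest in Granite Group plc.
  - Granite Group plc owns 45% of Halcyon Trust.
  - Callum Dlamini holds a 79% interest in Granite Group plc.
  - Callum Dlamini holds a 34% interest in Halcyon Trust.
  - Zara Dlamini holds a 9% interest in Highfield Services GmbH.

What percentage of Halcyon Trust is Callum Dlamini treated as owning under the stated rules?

85%

By parent–child attribution (R1), Callum Dlamini is treated as also owning Zara Dlamini's interest in Highfield Services GmbH, giving 41% + 9% = 50%.
By parent–child attribution (R1), Callum Dlamini is treated as also owning Zara Dlamini's interest in Granite Group plc, giving 79% + 21% = 100%.
Chain via Highfield Services GmbH (R2): 50% × 12% = 6% of Halcyon Trust.
Chain via Granite Group plc (R2): 100% × 45% = 45% of Halcyon Trust.
Direct interest in Halcyon Trust: 34%.
Aggregating (R3): 6% + 45% + 34% = 85%.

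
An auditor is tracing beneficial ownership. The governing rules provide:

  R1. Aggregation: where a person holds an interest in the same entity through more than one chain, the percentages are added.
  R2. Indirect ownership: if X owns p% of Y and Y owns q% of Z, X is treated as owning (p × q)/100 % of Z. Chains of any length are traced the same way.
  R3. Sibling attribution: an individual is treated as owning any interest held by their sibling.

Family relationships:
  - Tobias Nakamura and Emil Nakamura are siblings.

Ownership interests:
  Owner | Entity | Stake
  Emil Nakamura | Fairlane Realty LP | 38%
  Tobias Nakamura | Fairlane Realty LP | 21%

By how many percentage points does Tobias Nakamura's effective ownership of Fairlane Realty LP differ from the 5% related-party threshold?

54

By sibling attribution (R3), Tobias Nakamura is treated as also owning Emil Nakamura's interest in Fairlane Realty LP, giving 21% + 38% = 59%.
Direct interest in Fairlane Realty LP: 59%.
59% exceeds the 5% threshold by 54 percentage points.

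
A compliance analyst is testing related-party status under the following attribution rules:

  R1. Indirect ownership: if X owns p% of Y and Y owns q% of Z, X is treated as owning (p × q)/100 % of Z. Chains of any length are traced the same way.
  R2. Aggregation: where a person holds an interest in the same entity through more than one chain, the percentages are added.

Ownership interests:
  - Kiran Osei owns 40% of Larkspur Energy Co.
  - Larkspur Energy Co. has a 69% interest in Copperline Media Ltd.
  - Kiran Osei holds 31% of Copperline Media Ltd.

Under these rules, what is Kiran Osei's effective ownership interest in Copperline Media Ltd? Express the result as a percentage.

Chain via Larkspur Energy Co. (R1): 40% × 69% = 27.6% of Copperline Media Ltd.
Direct interest in Copperline Media Ltd: 31%.
Aggregating (R2): 27.6% + 31% = 58.6%.

58.6%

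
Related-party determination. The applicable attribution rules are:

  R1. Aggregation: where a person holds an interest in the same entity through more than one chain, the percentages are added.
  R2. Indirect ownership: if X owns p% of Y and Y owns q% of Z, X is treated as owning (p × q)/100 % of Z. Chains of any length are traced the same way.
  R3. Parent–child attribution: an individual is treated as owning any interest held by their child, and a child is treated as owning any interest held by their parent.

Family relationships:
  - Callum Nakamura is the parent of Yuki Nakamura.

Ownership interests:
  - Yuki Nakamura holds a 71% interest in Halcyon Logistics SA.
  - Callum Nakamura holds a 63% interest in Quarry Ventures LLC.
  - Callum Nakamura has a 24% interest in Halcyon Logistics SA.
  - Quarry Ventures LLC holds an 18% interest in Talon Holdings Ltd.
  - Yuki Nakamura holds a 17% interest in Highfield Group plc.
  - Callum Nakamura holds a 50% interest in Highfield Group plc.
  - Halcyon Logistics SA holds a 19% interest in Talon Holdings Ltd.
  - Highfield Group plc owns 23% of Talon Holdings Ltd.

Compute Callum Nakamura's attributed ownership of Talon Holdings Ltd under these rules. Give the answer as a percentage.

44.8%

By parent–child attribution (R3), Callum Nakamura is treated as also owning Yuki Nakamura's interest in Highfield Group plc, giving 50% + 17% = 67%.
By parent–child attribution (R3), Callum Nakamura is treated as also owning Yuki Nakamura's interest in Halcyon Logistics SA, giving 24% + 71% = 95%.
Chain via Highfield Group plc (R2): 67% × 23% = 15.41% of Talon Holdings Ltd.
Chain via Quarry Ventures LLC (R2): 63% × 18% = 11.34% of Talon Holdings Ltd.
Chain via Halcyon Logistics SA (R2): 95% × 19% = 18.05% of Talon Holdings Ltd.
Aggregating (R1): 15.41% + 11.34% + 18.05% = 44.8%.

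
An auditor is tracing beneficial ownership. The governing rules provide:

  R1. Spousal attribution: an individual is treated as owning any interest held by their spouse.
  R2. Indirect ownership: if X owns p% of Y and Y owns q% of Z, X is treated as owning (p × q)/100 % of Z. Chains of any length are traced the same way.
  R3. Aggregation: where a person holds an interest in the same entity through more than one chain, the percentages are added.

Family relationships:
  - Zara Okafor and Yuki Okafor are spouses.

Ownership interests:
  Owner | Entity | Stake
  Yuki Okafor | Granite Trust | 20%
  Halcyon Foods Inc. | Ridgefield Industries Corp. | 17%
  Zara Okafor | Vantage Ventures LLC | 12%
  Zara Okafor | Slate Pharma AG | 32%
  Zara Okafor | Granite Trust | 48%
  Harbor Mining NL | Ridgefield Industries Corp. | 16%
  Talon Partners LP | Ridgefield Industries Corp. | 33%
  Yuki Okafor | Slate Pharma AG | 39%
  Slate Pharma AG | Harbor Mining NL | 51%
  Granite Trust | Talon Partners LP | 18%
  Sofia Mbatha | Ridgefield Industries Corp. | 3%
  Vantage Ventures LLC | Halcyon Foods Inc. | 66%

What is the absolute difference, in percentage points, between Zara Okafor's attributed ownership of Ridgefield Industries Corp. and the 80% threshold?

By spousal attribution (R1), Zara Okafor is treated as also owning Yuki Okafor's interest in Granite Trust, giving 48% + 20% = 68%.
By spousal attribution (R1), Zara Okafor is treated as also owning Yuki Okafor's interest in Slate Pharma AG, giving 32% + 39% = 71%.
Chain via Granite Trust → Talon Partners LP (R2): 68% × 18% × 33% = 4.0392% of Ridgefield Industries Corp.
Chain via Slate Pharma AG → Harbor Mining NL (R2): 71% × 51% × 16% = 5.7936% of Ridgefield Industries Corp.
Chain via Vantage Ventures LLC → Halcyon Foods Inc. (R2): 12% × 66% × 17% = 1.3464% of Ridgefield Industries Corp.
Aggregating (R3): 4.0392% + 5.7936% + 1.3464% = 11.1792%.
11.1792% falls short of the 80% threshold by 68.8208 percentage points.

68.8208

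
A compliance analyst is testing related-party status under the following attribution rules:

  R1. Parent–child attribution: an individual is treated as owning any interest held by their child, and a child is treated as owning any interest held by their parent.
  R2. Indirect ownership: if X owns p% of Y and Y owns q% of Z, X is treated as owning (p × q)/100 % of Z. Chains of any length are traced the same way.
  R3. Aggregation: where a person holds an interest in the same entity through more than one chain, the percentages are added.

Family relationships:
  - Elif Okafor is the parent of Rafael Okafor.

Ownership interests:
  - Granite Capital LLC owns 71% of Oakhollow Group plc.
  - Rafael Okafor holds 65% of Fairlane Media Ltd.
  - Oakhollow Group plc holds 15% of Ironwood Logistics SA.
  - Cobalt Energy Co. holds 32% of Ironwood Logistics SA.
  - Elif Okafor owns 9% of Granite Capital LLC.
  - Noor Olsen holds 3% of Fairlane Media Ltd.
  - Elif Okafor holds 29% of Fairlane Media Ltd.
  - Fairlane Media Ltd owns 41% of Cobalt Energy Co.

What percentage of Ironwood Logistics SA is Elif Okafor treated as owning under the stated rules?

13.2913%

By parent–child attribution (R1), Elif Okafor is treated as also owning Rafael Okafor's interest in Fairlane Media Ltd, giving 29% + 65% = 94%.
Chain via Fairlane Media Ltd → Cobalt Energy Co. (R2): 94% × 41% × 32% = 12.3328% of Ironwood Logistics SA.
Chain via Granite Capital LLC → Oakhollow Group plc (R2): 9% × 71% × 15% = 0.9585% of Ironwood Logistics SA.
Aggregating (R3): 12.3328% + 0.9585% = 13.2913%.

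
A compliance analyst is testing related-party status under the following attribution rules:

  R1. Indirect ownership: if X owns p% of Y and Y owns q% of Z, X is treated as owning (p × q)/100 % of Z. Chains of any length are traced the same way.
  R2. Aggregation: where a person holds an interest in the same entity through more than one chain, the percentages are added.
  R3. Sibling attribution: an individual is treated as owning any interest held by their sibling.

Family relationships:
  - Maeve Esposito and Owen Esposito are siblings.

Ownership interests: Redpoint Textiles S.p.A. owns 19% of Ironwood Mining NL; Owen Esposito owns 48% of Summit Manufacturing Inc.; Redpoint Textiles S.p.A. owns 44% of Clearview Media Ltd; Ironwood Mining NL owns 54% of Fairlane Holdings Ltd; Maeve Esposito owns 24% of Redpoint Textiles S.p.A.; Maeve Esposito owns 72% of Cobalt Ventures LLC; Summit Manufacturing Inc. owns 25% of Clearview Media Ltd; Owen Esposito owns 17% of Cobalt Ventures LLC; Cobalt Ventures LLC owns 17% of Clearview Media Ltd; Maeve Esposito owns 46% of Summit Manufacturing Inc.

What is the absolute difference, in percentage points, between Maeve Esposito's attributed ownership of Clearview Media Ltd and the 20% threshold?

By sibling attribution (R3), Maeve Esposito is treated as also owning Owen Esposito's interest in Summit Manufacturing Inc, giving 46% + 48% = 94%.
By sibling attribution (R3), Maeve Esposito is treated as also owning Owen Esposito's interest in Cobalt Ventures LLC, giving 72% + 17% = 89%.
Chain via Redpoint Textiles S.p.A. (R1): 24% × 44% = 10.56% of Clearview Media Ltd.
Chain via Summit Manufacturing Inc. (R1): 94% × 25% = 23.5% of Clearview Media Ltd.
Chain via Cobalt Ventures LLC (R1): 89% × 17% = 15.13% of Clearview Media Ltd.
Aggregating (R2): 10.56% + 23.5% + 15.13% = 49.19%.
49.19% exceeds the 20% threshold by 29.19 percentage points.

29.19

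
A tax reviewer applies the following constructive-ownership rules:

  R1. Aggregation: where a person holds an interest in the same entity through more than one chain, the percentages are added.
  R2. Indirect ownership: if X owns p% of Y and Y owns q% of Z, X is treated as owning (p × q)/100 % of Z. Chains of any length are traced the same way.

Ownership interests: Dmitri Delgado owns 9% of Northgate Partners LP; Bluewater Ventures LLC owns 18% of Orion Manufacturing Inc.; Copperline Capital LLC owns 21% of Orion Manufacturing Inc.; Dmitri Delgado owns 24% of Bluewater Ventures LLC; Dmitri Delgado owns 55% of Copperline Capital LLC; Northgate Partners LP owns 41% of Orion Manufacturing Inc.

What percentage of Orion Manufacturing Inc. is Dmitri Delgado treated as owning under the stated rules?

19.56%

Chain via Bluewater Ventures LLC (R2): 24% × 18% = 4.32% of Orion Manufacturing Inc.
Chain via Copperline Capital LLC (R2): 55% × 21% = 11.55% of Orion Manufacturing Inc.
Chain via Northgate Partners LP (R2): 9% × 41% = 3.69% of Orion Manufacturing Inc.
Aggregating (R1): 4.32% + 11.55% + 3.69% = 19.56%.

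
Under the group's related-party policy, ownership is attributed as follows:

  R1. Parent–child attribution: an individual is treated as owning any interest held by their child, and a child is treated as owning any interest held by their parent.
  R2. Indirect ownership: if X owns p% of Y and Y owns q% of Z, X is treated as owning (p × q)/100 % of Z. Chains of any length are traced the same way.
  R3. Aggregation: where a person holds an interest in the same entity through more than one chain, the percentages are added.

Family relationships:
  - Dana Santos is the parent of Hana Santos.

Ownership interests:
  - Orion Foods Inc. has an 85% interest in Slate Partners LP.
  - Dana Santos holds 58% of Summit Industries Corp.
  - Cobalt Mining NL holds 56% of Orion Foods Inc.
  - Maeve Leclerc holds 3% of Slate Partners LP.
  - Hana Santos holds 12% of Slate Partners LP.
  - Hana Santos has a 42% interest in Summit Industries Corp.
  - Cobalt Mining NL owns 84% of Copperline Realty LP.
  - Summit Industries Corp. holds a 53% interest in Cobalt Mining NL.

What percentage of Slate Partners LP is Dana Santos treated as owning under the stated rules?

By parent–child attribution (R1), Dana Santos is treated as also owning Hana Santos's interest in Summit Industries Corp, giving 58% + 42% = 100%.
By parent–child attribution (R1), Dana Santos is treated as owning Hana Santos's 12% interest in Slate Partners LP.
Chain via Summit Industries Corp. → Cobalt Mining NL → Orion Foods Inc. (R2): 100% × 53% × 56% × 85% = 25.228% of Slate Partners LP.
Direct interest in Slate Partners LP: 12%.
Aggregating (R3): 25.228% + 12% = 37.228%.

37.228%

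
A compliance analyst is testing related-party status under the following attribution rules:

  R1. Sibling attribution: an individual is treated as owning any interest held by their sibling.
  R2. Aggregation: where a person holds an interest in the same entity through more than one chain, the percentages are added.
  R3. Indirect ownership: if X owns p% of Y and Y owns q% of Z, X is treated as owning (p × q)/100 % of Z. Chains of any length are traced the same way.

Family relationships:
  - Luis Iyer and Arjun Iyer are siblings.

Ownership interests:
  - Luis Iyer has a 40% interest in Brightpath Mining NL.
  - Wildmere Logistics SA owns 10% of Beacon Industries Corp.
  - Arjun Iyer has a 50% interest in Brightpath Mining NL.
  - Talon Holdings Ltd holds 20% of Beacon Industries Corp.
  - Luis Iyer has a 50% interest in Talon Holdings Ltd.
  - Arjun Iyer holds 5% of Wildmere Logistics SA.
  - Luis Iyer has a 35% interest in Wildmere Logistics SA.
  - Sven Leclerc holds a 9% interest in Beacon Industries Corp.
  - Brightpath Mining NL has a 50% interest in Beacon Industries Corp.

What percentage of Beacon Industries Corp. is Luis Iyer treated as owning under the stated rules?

59%

By sibling attribution (R1), Luis Iyer is treated as also owning Arjun Iyer's interest in Wildmere Logistics SA, giving 35% + 5% = 40%.
By sibling attribution (R1), Luis Iyer is treated as also owning Arjun Iyer's interest in Brightpath Mining NL, giving 40% + 50% = 90%.
Chain via Wildmere Logistics SA (R3): 40% × 10% = 4% of Beacon Industries Corp.
Chain via Brightpath Mining NL (R3): 90% × 50% = 45% of Beacon Industries Corp.
Chain via Talon Holdings Ltd (R3): 50% × 20% = 10% of Beacon Industries Corp.
Aggregating (R2): 4% + 45% + 10% = 59%.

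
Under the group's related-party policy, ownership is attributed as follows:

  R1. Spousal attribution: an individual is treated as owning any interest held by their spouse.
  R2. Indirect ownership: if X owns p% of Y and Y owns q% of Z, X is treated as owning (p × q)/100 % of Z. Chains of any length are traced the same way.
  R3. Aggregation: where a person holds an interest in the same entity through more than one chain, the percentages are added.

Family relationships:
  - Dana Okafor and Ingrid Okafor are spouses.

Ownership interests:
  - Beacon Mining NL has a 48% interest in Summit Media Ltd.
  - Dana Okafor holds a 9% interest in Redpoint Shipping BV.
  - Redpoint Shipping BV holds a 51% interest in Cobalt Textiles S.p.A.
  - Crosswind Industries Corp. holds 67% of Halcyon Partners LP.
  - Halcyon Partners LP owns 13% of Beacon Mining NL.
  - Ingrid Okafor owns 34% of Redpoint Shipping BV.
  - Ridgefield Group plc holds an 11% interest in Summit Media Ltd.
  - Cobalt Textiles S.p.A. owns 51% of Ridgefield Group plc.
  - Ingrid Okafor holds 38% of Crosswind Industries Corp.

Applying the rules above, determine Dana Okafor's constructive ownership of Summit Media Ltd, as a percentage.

2.818977%

By spousal attribution (R1), Dana Okafor is treated as also owning Ingrid Okafor's interest in Redpoint Shipping BV, giving 9% + 34% = 43%.
By spousal attribution (R1), Dana Okafor is treated as owning Ingrid Okafor's 38% interest in Crosswind Industries Corp.
Chain via Redpoint Shipping BV → Cobalt Textiles S.p.A. → Ridgefield Group plc (R2): 43% × 51% × 51% × 11% = 1.230273% of Summit Media Ltd.
Chain via Crosswind Industries Corp. → Halcyon Partners LP → Beacon Mining NL (R2): 38% × 67% × 13% × 48% = 1.588704% of Summit Media Ltd.
Aggregating (R3): 1.230273% + 1.588704% = 2.818977%.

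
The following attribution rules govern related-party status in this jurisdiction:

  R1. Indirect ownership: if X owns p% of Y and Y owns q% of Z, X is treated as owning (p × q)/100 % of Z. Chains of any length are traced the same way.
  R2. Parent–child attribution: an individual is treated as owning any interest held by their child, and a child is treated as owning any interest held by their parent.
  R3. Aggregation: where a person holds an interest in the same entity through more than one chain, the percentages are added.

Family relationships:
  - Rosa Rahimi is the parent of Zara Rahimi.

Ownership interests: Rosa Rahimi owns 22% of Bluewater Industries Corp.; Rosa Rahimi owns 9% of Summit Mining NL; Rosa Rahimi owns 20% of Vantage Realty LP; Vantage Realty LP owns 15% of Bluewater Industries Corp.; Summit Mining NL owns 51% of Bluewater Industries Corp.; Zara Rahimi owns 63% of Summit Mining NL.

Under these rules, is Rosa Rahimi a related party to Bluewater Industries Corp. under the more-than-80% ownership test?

No

By parent–child attribution (R2), Rosa Rahimi is treated as also owning Zara Rahimi's interest in Summit Mining NL, giving 9% + 63% = 72%.
Chain via Summit Mining NL (R1): 72% × 51% = 36.72% of Bluewater Industries Corp.
Chain via Vantage Realty LP (R1): 20% × 15% = 3% of Bluewater Industries Corp.
Direct interest in Bluewater Industries Corp: 22%.
Aggregating (R3): 36.72% + 3% + 22% = 61.72%.
61.72% does not exceed the 80% threshold, so Rosa is not a related party to Bluewater Industries Corp.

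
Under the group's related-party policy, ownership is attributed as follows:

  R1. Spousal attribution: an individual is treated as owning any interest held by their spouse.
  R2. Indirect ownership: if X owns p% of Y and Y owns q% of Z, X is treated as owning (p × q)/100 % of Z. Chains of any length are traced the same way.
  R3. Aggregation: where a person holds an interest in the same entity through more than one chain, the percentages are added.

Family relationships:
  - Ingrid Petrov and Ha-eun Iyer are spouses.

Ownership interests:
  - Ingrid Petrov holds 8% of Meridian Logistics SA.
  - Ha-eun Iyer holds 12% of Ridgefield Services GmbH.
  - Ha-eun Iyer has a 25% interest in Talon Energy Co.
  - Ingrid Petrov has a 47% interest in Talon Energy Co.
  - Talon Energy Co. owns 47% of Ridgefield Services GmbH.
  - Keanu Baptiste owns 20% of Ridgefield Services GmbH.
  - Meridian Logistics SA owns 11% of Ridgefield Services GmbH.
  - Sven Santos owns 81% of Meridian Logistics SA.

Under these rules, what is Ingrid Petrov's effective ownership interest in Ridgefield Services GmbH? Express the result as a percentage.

By spousal attribution (R1), Ingrid Petrov is treated as also owning Ha-eun Iyer's interest in Talon Energy Co, giving 47% + 25% = 72%.
By spousal attribution (R1), Ingrid Petrov is treated as owning Ha-eun Iyer's 12% interest in Ridgefield Services GmbH.
Chain via Talon Energy Co. (R2): 72% × 47% = 33.84% of Ridgefield Services GmbH.
Chain via Meridian Logistics SA (R2): 8% × 11% = 0.88% of Ridgefield Services GmbH.
Direct interest in Ridgefield Services GmbH: 12%.
Aggregating (R3): 33.84% + 0.88% + 12% = 46.72%.

46.72%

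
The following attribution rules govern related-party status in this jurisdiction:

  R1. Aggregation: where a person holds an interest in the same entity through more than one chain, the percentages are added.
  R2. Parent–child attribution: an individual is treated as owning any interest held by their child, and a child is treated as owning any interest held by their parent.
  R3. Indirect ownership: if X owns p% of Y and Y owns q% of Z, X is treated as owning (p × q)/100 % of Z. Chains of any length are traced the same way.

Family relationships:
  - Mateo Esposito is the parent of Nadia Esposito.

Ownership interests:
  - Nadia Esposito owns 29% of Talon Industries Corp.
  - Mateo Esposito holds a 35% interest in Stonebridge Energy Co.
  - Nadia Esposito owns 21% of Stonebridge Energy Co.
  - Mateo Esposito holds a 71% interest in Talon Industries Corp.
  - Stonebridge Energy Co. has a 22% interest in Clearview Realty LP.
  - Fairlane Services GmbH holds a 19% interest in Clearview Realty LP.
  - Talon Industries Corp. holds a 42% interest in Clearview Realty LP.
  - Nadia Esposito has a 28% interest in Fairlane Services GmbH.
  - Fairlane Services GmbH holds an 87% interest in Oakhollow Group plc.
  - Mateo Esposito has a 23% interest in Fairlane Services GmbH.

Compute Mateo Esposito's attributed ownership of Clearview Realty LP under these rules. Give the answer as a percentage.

By parent–child attribution (R2), Mateo Esposito is treated as also owning Nadia Esposito's interest in Fairlane Services GmbH, giving 23% + 28% = 51%.
By parent–child attribution (R2), Mateo Esposito is treated as also owning Nadia Esposito's interest in Stonebridge Energy Co, giving 35% + 21% = 56%.
By parent–child attribution (R2), Mateo Esposito is treated as also owning Nadia Esposito's interest in Talon Industries Corp, giving 71% + 29% = 100%.
Chain via Fairlane Services GmbH (R3): 51% × 19% = 9.69% of Clearview Realty LP.
Chain via Stonebridge Energy Co. (R3): 56% × 22% = 12.32% of Clearview Realty LP.
Chain via Talon Industries Corp. (R3): 100% × 42% = 42% of Clearview Realty LP.
Aggregating (R1): 9.69% + 12.32% + 42% = 64.01%.

64.01%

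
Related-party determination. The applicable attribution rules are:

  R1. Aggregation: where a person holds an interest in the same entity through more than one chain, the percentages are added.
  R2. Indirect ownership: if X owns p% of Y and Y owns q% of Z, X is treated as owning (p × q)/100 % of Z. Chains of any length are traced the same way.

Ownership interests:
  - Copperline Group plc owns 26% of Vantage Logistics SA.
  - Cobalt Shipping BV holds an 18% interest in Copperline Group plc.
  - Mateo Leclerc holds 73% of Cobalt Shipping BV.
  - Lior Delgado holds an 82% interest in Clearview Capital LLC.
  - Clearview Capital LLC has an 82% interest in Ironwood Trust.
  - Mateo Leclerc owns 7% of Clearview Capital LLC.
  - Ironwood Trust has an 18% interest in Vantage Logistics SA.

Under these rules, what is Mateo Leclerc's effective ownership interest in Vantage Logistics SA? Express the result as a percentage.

4.4496%

Chain via Clearview Capital LLC → Ironwood Trust (R2): 7% × 82% × 18% = 1.0332% of Vantage Logistics SA.
Chain via Cobalt Shipping BV → Copperline Group plc (R2): 73% × 18% × 26% = 3.4164% of Vantage Logistics SA.
Aggregating (R1): 1.0332% + 3.4164% = 4.4496%.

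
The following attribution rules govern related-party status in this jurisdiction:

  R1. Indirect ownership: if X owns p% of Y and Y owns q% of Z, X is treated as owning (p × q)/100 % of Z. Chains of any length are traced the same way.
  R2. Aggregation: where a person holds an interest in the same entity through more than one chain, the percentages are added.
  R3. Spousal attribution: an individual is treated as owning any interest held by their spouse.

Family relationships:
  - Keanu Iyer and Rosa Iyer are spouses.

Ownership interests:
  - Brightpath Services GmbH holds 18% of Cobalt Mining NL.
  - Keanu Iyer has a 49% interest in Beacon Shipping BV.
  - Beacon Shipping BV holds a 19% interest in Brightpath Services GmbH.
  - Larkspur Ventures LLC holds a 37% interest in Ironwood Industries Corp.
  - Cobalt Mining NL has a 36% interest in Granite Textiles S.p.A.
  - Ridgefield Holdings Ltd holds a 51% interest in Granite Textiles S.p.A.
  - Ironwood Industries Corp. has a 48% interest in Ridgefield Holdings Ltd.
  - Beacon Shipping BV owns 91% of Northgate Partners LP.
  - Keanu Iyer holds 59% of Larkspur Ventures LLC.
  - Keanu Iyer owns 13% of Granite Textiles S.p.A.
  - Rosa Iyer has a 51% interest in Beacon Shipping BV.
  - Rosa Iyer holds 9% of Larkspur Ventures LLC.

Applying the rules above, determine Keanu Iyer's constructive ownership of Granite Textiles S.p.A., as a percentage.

By spousal attribution (R3), Keanu Iyer is treated as also owning Rosa Iyer's interest in Larkspur Ventures LLC, giving 59% + 9% = 68%.
By spousal attribution (R3), Keanu Iyer is treated as also owning Rosa Iyer's interest in Beacon Shipping BV, giving 49% + 51% = 100%.
Chain via Larkspur Ventures LLC → Ironwood Industries Corp. → Ridgefield Holdings Ltd (R1): 68% × 37% × 48% × 51% = 6.159168% of Granite Textiles S.p.A.
Chain via Beacon Shipping BV → Brightpath Services GmbH → Cobalt Mining NL (R1): 100% × 19% × 18% × 36% = 1.2312% of Granite Textiles S.p.A.
Direct interest in Granite Textiles S.p.A: 13%.
Aggregating (R2): 6.159168% + 1.2312% + 13% = 20.390368%.

20.390368%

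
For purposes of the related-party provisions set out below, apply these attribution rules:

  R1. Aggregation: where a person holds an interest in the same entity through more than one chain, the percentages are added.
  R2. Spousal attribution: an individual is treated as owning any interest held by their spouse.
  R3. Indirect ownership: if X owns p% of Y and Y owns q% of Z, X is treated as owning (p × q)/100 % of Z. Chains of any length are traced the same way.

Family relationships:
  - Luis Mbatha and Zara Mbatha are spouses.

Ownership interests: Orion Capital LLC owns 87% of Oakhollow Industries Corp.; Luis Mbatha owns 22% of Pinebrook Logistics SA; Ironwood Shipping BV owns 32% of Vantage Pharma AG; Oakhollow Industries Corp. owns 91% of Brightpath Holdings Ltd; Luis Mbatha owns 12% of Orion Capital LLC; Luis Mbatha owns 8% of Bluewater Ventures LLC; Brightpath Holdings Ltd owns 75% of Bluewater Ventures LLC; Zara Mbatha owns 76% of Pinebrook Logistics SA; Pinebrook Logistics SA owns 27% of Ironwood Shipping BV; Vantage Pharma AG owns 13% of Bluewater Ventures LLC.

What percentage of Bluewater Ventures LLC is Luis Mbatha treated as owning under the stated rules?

By spousal attribution (R2), Luis Mbatha is treated as also owning Zara Mbatha's interest in Pinebrook Logistics SA, giving 22% + 76% = 98%.
Chain via Pinebrook Logistics SA → Ironwood Shipping BV → Vantage Pharma AG (R3): 98% × 27% × 32% × 13% = 1.100736% of Bluewater Ventures LLC.
Chain via Orion Capital LLC → Oakhollow Industries Corp. → Brightpath Holdings Ltd (R3): 12% × 87% × 91% × 75% = 7.1253% of Bluewater Ventures LLC.
Direct interest in Bluewater Ventures LLC: 8%.
Aggregating (R1): 1.100736% + 7.1253% + 8% = 16.226036%.

16.226036%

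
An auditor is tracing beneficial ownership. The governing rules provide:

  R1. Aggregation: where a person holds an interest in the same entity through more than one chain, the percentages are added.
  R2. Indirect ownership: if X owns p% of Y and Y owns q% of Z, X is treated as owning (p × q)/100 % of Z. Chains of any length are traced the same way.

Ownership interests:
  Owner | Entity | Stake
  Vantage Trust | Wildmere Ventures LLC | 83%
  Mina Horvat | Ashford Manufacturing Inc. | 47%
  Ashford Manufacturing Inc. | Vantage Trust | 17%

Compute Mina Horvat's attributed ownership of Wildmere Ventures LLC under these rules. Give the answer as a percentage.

Chain via Ashford Manufacturing Inc. → Vantage Trust (R2): 47% × 17% × 83% = 6.6317% of Wildmere Ventures LLC.

6.6317%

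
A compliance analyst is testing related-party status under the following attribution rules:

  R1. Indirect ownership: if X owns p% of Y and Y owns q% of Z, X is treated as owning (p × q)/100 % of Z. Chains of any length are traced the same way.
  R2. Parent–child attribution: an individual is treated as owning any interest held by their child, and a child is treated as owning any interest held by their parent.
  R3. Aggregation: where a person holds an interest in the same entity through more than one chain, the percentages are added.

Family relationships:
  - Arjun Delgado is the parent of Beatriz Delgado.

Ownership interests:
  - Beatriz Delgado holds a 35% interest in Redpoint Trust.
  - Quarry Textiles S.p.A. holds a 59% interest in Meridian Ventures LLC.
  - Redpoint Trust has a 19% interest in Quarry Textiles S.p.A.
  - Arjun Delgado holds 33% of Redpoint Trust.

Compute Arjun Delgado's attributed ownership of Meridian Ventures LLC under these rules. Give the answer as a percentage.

By parent–child attribution (R2), Arjun Delgado is treated as also owning Beatriz Delgado's interest in Redpoint Trust, giving 33% + 35% = 68%.
Chain via Redpoint Trust → Quarry Textiles S.p.A. (R1): 68% × 19% × 59% = 7.6228% of Meridian Ventures LLC.

7.6228%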